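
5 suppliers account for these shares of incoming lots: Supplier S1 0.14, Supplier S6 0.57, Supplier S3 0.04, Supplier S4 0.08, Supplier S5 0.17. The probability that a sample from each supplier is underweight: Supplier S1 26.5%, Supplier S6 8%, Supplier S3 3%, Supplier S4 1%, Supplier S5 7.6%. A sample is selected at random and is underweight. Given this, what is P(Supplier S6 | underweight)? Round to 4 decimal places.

0.4671

Unnormalized posteriors (prior × likelihood):
  Supplier S1: 0.14 × 0.265 = 0.0371
  Supplier S6: 0.57 × 0.08 = 0.0456
  Supplier S3: 0.04 × 0.03 = 0.0012
  Supplier S4: 0.08 × 0.01 = 0.0008
  Supplier S5: 0.17 × 0.076 = 0.01292
Sum = 0.09762.
P(Supplier S6 | evidence) = 0.0456 / 0.09762 ≈ 0.4671.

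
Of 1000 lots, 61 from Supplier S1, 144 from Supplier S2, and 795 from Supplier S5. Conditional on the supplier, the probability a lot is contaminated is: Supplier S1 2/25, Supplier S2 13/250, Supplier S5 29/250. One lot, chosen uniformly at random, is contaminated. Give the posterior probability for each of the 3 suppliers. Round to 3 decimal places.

Prior × likelihood for each hypothesis:
  Supplier S1: 0.061 × 0.08 = 0.00488
  Supplier S2: 0.144 × 0.052 = 0.007488
  Supplier S5: 0.795 × 0.116 = 0.09222
Total = 0.104588.
P(Supplier S1 | contaminated) = 0.00488/0.104588 ≈ 0.047
P(Supplier S2 | contaminated) = 0.007488/0.104588 ≈ 0.072
P(Supplier S5 | contaminated) = 0.09222/0.104588 ≈ 0.882

Supplier S1 0.047, Supplier S2 0.072, Supplier S5 0.882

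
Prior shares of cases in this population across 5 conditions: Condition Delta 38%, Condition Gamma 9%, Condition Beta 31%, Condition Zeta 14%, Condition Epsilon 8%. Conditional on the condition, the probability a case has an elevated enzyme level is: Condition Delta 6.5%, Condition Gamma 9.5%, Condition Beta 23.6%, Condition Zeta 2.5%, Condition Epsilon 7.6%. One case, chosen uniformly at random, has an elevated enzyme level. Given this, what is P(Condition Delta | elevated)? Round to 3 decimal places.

0.213

Prior × likelihood for each hypothesis:
  Condition Delta: 0.38 × 0.065 = 0.0247
  Condition Gamma: 0.09 × 0.095 = 0.00855
  Condition Beta: 0.31 × 0.236 = 0.07316
  Condition Zeta: 0.14 × 0.025 = 0.0035
  Condition Epsilon: 0.08 × 0.076 = 0.00608
Total = 0.11599.
P(Condition Delta | evidence) = 0.0247 / 0.11599 ≈ 0.213.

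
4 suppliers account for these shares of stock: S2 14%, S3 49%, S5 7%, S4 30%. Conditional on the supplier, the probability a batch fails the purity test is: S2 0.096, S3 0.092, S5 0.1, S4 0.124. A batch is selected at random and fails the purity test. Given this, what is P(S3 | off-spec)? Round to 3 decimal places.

By Bayes' rule, posterior ∝ prior × likelihood:
  S2: 0.14 × 0.096 = 0.01344
  S3: 0.49 × 0.092 = 0.04508
  S5: 0.07 × 0.1 = 0.007
  S4: 0.3 × 0.124 = 0.0372
Sum = 0.10272.
P(S3 | evidence) = 0.04508 / 0.10272 ≈ 0.439.

0.439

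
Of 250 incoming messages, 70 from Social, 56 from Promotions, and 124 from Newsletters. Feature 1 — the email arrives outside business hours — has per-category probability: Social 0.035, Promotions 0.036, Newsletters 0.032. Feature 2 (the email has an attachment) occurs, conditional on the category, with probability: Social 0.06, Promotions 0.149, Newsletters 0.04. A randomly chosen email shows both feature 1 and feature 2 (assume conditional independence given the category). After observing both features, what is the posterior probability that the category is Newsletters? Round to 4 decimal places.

Unnormalized posteriors (prior × likelihood):
  Social: 0.28 × 0.035 × 0.06 = 0.000588
  Promotions: 0.224 × 0.036 × 0.149 = 0.001201536
  Newsletters: 0.496 × 0.032 × 0.04 = 0.00063488
Sum = 0.002424416.
P(Newsletters | evidence) = 0.00063488 / 0.002424416 ≈ 0.2619.

0.2619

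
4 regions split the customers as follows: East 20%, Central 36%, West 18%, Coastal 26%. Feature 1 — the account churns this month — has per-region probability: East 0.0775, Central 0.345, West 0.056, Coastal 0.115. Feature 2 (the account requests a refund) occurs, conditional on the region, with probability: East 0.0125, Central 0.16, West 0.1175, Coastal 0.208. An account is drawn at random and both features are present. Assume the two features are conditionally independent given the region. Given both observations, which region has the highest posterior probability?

Central

By Bayes' rule, posterior ∝ prior × likelihood:
  East: 0.2 × 0.0775 × 0.0125 = 0.00019375
  Central: 0.36 × 0.345 × 0.16 = 0.019872
  West: 0.18 × 0.056 × 0.1175 = 0.0011844
  Coastal: 0.26 × 0.115 × 0.208 = 0.0062192
Normalizing constant = 0.02746935.
Largest term belongs to Central, so Central is most probable.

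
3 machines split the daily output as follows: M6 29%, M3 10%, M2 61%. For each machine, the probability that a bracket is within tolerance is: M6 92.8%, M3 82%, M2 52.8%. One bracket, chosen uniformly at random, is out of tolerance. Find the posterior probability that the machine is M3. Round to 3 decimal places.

Taking complements, P(oversize | each) = M6 0.072, M3 0.18, M2 0.472.
By Bayes' rule, posterior ∝ prior × likelihood:
  M6: 0.29 × 0.072 = 0.02088
  M3: 0.1 × 0.18 = 0.018
  M2: 0.61 × 0.472 = 0.28792
Normalizing constant = 0.3268.
P(M3 | evidence) = 0.018 / 0.3268 ≈ 0.055.

0.055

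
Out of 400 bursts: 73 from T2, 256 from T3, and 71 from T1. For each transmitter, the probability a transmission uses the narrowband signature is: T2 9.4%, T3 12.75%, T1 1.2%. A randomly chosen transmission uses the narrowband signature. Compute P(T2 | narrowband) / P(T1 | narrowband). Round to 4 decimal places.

8.0540

By Bayes' rule, posterior ∝ prior × likelihood:
  T2: 0.1825 × 0.094 = 0.017155
  T3: 0.64 × 0.1275 = 0.0816
  T1: 0.1775 × 0.012 = 0.00213
Total = 0.100885.
The ratio is 0.017155 / 0.00213 (the normalizer cancels) = 8.0540.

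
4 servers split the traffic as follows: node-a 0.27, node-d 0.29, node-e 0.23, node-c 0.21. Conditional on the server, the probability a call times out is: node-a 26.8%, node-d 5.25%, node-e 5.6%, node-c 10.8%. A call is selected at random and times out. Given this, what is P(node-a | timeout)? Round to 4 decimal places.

0.5876

Compute prior × likelihood for every hypothesis:
  node-a: 0.27 × 0.268 = 0.07236
  node-d: 0.29 × 0.0525 = 0.015225
  node-e: 0.23 × 0.056 = 0.01288
  node-c: 0.21 × 0.108 = 0.02268
Total = 0.123145.
P(node-a | evidence) = 0.07236 / 0.123145 ≈ 0.5876.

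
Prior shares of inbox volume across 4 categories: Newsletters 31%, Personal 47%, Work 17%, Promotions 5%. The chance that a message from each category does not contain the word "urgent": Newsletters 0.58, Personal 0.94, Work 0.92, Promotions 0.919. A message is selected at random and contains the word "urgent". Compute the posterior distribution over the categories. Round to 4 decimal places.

Newsletters 0.7396, Personal 0.1602, Work 0.0773, Promotions 0.0230

Taking complements, P(urgent-flag | each) = Newsletters 0.42, Personal 0.06, Work 0.08, Promotions 0.081.
Compute prior × likelihood for every hypothesis:
  Newsletters: 0.31 × 0.42 = 0.1302
  Personal: 0.47 × 0.06 = 0.0282
  Work: 0.17 × 0.08 = 0.0136
  Promotions: 0.05 × 0.081 = 0.00405
Normalizing constant = 0.17605.
P(Newsletters | urgent-flag) = 0.1302/0.17605 ≈ 0.7396
P(Personal | urgent-flag) = 0.0282/0.17605 ≈ 0.1602
P(Work | urgent-flag) = 0.0136/0.17605 ≈ 0.0773
P(Promotions | urgent-flag) = 0.00405/0.17605 ≈ 0.0230
(Check: 0.7396+0.1602+0.0773+0.0230 = 1.0001.)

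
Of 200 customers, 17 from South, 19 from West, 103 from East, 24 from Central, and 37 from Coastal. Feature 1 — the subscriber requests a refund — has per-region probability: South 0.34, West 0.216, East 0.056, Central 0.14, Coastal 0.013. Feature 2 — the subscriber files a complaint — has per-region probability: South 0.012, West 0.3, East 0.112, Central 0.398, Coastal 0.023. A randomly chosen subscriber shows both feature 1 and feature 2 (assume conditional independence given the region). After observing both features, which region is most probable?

Prior × likelihood for each hypothesis:
  South: 0.085 × 0.34 × 0.012 = 0.0003468
  West: 0.095 × 0.216 × 0.3 = 0.006156
  East: 0.515 × 0.056 × 0.112 = 0.00323008
  Central: 0.12 × 0.14 × 0.398 = 0.0066864
  Coastal: 0.185 × 0.013 × 0.023 = 0.000055315
Sum = 0.016474595.
Largest term belongs to Central, so Central is most probable.

Central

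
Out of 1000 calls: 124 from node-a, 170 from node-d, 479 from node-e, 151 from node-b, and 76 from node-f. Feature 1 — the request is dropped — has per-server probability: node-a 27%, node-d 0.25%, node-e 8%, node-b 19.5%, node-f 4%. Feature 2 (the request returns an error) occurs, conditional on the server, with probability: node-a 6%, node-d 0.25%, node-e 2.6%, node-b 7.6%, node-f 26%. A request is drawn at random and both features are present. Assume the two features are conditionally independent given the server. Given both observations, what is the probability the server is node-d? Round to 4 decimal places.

0.0002

Unnormalized posteriors (prior × likelihood):
  node-a: 0.124 × 0.27 × 0.06 = 0.0020088
  node-d: 0.17 × 0.0025 × 0.0025 = 0.0000010625
  node-e: 0.479 × 0.08 × 0.026 = 0.00099632
  node-b: 0.151 × 0.195 × 0.076 = 0.00223782
  node-f: 0.076 × 0.04 × 0.26 = 0.0007904
Sum = 0.0060344025.
P(node-d | evidence) = 0.0000010625 / 0.0060344025 ≈ 0.0002.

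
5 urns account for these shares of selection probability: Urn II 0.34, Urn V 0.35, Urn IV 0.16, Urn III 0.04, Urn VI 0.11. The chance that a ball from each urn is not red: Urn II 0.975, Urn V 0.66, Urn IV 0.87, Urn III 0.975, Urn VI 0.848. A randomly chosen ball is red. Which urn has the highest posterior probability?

Urn V

Taking complements, P(red | each) = Urn II 0.025, Urn V 0.34, Urn IV 0.13, Urn III 0.025, Urn VI 0.152.
Unnormalized posteriors (prior × likelihood):
  Urn II: 0.34 × 0.025 = 0.0085
  Urn V: 0.35 × 0.34 = 0.119
  Urn IV: 0.16 × 0.13 = 0.0208
  Urn III: 0.04 × 0.025 = 0.001
  Urn VI: 0.11 × 0.152 = 0.01672
Sum = 0.16602.
Largest term belongs to Urn V, so Urn V is most probable.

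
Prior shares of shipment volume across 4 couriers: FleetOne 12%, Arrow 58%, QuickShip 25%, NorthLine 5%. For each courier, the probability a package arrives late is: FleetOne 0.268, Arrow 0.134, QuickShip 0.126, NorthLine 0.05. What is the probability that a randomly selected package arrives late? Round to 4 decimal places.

0.1439

Unnormalized posteriors (prior × likelihood):
  FleetOne: 0.12 × 0.268 = 0.03216
  Arrow: 0.58 × 0.134 = 0.07772
  QuickShip: 0.25 × 0.126 = 0.0315
  NorthLine: 0.05 × 0.05 = 0.0025
P(late) = 0.03216 + 0.07772 + 0.0315 + 0.0025 = 0.14388 → 0.1439.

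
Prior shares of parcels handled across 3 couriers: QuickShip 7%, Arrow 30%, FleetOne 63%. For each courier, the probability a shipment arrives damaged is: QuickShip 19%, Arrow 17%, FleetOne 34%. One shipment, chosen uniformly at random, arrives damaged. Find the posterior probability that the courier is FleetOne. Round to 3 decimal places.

0.769

By Bayes' rule, posterior ∝ prior × likelihood:
  QuickShip: 0.07 × 0.19 = 0.0133
  Arrow: 0.3 × 0.17 = 0.051
  FleetOne: 0.63 × 0.34 = 0.2142
Total = 0.2785.
P(FleetOne | evidence) = 0.2142 / 0.2785 ≈ 0.769.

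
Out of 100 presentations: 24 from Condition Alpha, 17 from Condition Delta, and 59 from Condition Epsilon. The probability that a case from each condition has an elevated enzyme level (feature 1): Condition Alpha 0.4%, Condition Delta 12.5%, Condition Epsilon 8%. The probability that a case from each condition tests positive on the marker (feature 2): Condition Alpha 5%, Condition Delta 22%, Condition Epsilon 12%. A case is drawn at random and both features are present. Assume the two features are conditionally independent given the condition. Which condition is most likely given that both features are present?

By Bayes' rule, posterior ∝ prior × likelihood:
  Condition Alpha: 0.24 × 0.004 × 0.05 = 0.000048
  Condition Delta: 0.17 × 0.125 × 0.22 = 0.004675
  Condition Epsilon: 0.59 × 0.08 × 0.12 = 0.005664
Normalizing constant = 0.010387.
Largest term belongs to Condition Epsilon, so Condition Epsilon is most probable.

Condition Epsilon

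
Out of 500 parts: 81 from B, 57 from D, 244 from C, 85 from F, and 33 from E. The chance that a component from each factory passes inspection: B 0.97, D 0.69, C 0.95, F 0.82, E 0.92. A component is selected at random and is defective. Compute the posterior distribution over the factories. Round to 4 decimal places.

B 0.0484, D 0.3517, C 0.2428, F 0.3045, E 0.0525

Taking complements, P(defective | each) = B 0.03, D 0.31, C 0.05, F 0.18, E 0.08.
Unnormalized posteriors (prior × likelihood):
  B: 0.162 × 0.03 = 0.00486
  D: 0.114 × 0.31 = 0.03534
  C: 0.488 × 0.05 = 0.0244
  F: 0.17 × 0.18 = 0.0306
  E: 0.066 × 0.08 = 0.00528
Normalizing constant = 0.10048.
P(B | defective) = 0.00486/0.10048 ≈ 0.0484
P(D | defective) = 0.03534/0.10048 ≈ 0.3517
P(C | defective) = 0.0244/0.10048 ≈ 0.2428
P(F | defective) = 0.0306/0.10048 ≈ 0.3045
P(E | defective) = 0.00528/0.10048 ≈ 0.0525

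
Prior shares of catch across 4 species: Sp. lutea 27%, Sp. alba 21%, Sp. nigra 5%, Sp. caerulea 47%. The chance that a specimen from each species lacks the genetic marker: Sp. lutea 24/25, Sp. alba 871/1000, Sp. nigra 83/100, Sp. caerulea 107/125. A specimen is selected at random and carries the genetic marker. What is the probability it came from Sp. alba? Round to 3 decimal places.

Taking complements, P(marker | each) = Sp. lutea 0.04, Sp. alba 0.129, Sp. nigra 0.17, Sp. caerulea 0.144.
Prior × likelihood for each hypothesis:
  Sp. lutea: 0.27 × 0.04 = 0.0108
  Sp. alba: 0.21 × 0.129 = 0.02709
  Sp. nigra: 0.05 × 0.17 = 0.0085
  Sp. caerulea: 0.47 × 0.144 = 0.06768
Normalizing constant = 0.11407.
P(Sp. alba | evidence) = 0.02709 / 0.11407 ≈ 0.237.

0.237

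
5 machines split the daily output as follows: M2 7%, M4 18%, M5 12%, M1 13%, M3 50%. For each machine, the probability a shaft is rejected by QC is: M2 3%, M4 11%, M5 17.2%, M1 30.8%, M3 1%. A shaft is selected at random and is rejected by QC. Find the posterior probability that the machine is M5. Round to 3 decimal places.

0.236

By Bayes' rule, posterior ∝ prior × likelihood:
  M2: 0.07 × 0.03 = 0.0021
  M4: 0.18 × 0.11 = 0.0198
  M5: 0.12 × 0.172 = 0.02064
  M1: 0.13 × 0.308 = 0.04004
  M3: 0.5 × 0.01 = 0.005
Total = 0.08758.
P(M5 | evidence) = 0.02064 / 0.08758 ≈ 0.236.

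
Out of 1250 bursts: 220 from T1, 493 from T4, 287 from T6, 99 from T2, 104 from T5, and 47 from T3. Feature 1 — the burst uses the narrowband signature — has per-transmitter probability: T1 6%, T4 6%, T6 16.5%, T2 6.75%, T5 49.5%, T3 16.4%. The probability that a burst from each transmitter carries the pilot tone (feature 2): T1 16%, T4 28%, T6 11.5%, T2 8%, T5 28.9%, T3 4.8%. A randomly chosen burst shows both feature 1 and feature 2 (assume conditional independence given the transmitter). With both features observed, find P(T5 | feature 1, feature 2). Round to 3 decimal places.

0.470

Compute prior × likelihood for every hypothesis:
  T1: 0.176 × 0.06 × 0.16 = 0.0016896
  T4: 0.3944 × 0.06 × 0.28 = 0.00662592
  T6: 0.2296 × 0.165 × 0.115 = 0.00435666
  T2: 0.0792 × 0.0675 × 0.08 = 0.00042768
  T5: 0.0832 × 0.495 × 0.289 = 0.011902176
  T3: 0.0376 × 0.164 × 0.048 = 0.0002959872
Total = 0.0252980232.
P(T5 | evidence) = 0.011902176 / 0.0252980232 ≈ 0.470.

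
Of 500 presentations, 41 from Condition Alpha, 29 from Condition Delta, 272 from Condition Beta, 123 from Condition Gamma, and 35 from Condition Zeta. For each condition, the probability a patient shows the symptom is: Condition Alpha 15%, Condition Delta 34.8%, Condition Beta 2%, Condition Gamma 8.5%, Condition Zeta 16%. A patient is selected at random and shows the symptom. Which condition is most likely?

Prior × likelihood for each hypothesis:
  Condition Alpha: 0.082 × 0.15 = 0.0123
  Condition Delta: 0.058 × 0.348 = 0.020184
  Condition Beta: 0.544 × 0.02 = 0.01088
  Condition Gamma: 0.246 × 0.085 = 0.02091
  Condition Zeta: 0.07 × 0.16 = 0.0112
Normalizing constant = 0.075474.
Largest term belongs to Condition Gamma, so Condition Gamma is most probable.

Condition Gamma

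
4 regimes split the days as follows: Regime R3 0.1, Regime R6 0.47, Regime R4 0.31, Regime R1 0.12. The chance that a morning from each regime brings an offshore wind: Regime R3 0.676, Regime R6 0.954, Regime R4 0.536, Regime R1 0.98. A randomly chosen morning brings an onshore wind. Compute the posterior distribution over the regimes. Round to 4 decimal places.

Regime R3 0.1618, Regime R6 0.1080, Regime R4 0.7183, Regime R1 0.0120

Taking complements, P(onshore | each) = Regime R3 0.324, Regime R6 0.046, Regime R4 0.464, Regime R1 0.02.
By Bayes' rule, posterior ∝ prior × likelihood:
  Regime R3: 0.1 × 0.324 = 0.0324
  Regime R6: 0.47 × 0.046 = 0.02162
  Regime R4: 0.31 × 0.464 = 0.14384
  Regime R1: 0.12 × 0.02 = 0.0024
Total = 0.20026.
P(Regime R3 | onshore) = 0.0324/0.20026 ≈ 0.1618
P(Regime R6 | onshore) = 0.02162/0.20026 ≈ 0.1080
P(Regime R4 | onshore) = 0.14384/0.20026 ≈ 0.7183
P(Regime R1 | onshore) = 0.0024/0.20026 ≈ 0.0120
(Check: 0.1618+0.1080+0.7183+0.0120 = 1.0001.)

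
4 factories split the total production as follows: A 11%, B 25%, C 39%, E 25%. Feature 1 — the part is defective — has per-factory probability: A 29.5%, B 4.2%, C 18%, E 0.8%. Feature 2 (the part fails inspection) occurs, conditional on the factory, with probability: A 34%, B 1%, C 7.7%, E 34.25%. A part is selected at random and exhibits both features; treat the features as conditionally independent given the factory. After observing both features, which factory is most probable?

By Bayes' rule, posterior ∝ prior × likelihood:
  A: 0.11 × 0.295 × 0.34 = 0.011033
  B: 0.25 × 0.042 × 0.01 = 0.000105
  C: 0.39 × 0.18 × 0.077 = 0.0054054
  E: 0.25 × 0.008 × 0.3425 = 0.000685
Normalizing constant = 0.0172284.
Largest term belongs to A, so A is most probable.

A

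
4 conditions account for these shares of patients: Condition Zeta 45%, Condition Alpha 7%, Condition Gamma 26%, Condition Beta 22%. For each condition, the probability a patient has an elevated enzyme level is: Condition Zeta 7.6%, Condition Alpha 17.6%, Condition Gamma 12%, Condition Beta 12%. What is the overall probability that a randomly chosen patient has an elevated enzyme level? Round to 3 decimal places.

0.104

Prior × likelihood for each hypothesis:
  Condition Zeta: 0.45 × 0.076 = 0.0342
  Condition Alpha: 0.07 × 0.176 = 0.01232
  Condition Gamma: 0.26 × 0.12 = 0.0312
  Condition Beta: 0.22 × 0.12 = 0.0264
P(elevated) = 0.0342 + 0.01232 + 0.0312 + 0.0264 = 0.10412 → 0.104.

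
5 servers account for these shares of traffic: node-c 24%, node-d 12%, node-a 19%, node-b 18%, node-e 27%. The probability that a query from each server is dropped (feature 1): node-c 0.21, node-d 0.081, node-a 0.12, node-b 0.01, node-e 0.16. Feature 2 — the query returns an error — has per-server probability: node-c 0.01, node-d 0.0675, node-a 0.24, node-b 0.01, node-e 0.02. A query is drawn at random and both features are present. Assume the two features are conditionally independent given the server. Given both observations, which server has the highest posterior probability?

node-a

Unnormalized posteriors (prior × likelihood):
  node-c: 0.24 × 0.21 × 0.01 = 0.000504
  node-d: 0.12 × 0.081 × 0.0675 = 0.0006561
  node-a: 0.19 × 0.12 × 0.24 = 0.005472
  node-b: 0.18 × 0.01 × 0.01 = 0.000018
  node-e: 0.27 × 0.16 × 0.02 = 0.000864
Normalizing constant = 0.0075141.
Largest term belongs to node-a, so node-a is most probable.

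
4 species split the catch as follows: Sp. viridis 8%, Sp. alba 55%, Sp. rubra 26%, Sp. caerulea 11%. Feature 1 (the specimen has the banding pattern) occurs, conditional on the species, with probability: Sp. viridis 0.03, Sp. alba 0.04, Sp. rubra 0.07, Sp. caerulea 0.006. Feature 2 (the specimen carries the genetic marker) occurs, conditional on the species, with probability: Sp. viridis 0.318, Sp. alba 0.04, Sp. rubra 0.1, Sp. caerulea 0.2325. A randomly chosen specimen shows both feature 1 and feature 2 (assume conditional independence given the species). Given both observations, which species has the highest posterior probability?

Unnormalized posteriors (prior × likelihood):
  Sp. viridis: 0.08 × 0.03 × 0.318 = 0.0007632
  Sp. alba: 0.55 × 0.04 × 0.04 = 0.00088
  Sp. rubra: 0.26 × 0.07 × 0.1 = 0.00182
  Sp. caerulea: 0.11 × 0.006 × 0.2325 = 0.00015345
Total = 0.00361665.
Largest term belongs to Sp. rubra, so Sp. rubra is most probable.

Sp. rubra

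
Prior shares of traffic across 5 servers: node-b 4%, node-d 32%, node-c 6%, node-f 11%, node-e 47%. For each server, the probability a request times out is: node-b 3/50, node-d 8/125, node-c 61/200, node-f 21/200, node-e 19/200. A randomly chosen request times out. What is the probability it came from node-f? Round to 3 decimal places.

By Bayes' rule, posterior ∝ prior × likelihood:
  node-b: 0.04 × 0.06 = 0.0024
  node-d: 0.32 × 0.064 = 0.02048
  node-c: 0.06 × 0.305 = 0.0183
  node-f: 0.11 × 0.105 = 0.01155
  node-e: 0.47 × 0.095 = 0.04465
Total = 0.09738.
P(node-f | evidence) = 0.01155 / 0.09738 ≈ 0.119.

0.119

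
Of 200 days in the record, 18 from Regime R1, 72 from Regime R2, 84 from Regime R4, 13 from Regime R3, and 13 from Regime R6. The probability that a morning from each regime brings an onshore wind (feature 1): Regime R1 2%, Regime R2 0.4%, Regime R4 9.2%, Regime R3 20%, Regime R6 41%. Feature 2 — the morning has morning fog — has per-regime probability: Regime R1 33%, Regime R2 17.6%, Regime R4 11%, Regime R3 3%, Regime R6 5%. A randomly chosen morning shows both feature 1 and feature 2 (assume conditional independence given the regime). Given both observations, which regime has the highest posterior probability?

Compute prior × likelihood for every hypothesis:
  Regime R1: 0.09 × 0.02 × 0.33 = 0.000594
  Regime R2: 0.36 × 0.004 × 0.176 = 0.00025344
  Regime R4: 0.42 × 0.092 × 0.11 = 0.0042504
  Regime R3: 0.065 × 0.2 × 0.03 = 0.00039
  Regime R6: 0.065 × 0.41 × 0.05 = 0.0013325
Total = 0.00682034.
Largest term belongs to Regime R4, so Regime R4 is most probable.

Regime R4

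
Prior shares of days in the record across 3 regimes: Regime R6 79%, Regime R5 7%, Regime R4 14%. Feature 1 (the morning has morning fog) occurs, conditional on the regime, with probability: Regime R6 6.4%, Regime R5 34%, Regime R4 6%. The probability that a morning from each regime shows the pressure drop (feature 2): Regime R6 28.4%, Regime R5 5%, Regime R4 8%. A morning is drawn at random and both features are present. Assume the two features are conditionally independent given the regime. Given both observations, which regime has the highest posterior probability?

Compute prior × likelihood for every hypothesis:
  Regime R6: 0.79 × 0.064 × 0.284 = 0.01435904
  Regime R5: 0.07 × 0.34 × 0.05 = 0.00119
  Regime R4: 0.14 × 0.06 × 0.08 = 0.000672
Normalizing constant = 0.01622104.
Largest term belongs to Regime R6, so Regime R6 is most probable.

Regime R6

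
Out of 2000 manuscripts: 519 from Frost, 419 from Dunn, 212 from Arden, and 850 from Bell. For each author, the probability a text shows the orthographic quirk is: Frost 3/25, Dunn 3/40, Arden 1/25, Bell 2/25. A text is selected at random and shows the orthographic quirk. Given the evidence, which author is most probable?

Bell

Unnormalized posteriors (prior × likelihood):
  Frost: 0.2595 × 0.12 = 0.03114
  Dunn: 0.2095 × 0.075 = 0.0157125
  Arden: 0.106 × 0.04 = 0.00424
  Bell: 0.425 × 0.08 = 0.034
Total = 0.0850925.
Largest term belongs to Bell, so Bell is most probable.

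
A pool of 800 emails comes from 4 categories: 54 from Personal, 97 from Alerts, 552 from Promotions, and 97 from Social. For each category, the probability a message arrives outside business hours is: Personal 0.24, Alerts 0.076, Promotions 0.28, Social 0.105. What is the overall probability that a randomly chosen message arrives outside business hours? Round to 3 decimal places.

0.231

Unnormalized posteriors (prior × likelihood):
  Personal: 0.0675 × 0.24 = 0.0162
  Alerts: 0.12125 × 0.076 = 0.009215
  Promotions: 0.69 × 0.28 = 0.1932
  Social: 0.12125 × 0.105 = 0.01273125
P(off-hours) = 0.0162 + 0.009215 + 0.1932 + 0.01273125 = 0.23134625 → 0.231.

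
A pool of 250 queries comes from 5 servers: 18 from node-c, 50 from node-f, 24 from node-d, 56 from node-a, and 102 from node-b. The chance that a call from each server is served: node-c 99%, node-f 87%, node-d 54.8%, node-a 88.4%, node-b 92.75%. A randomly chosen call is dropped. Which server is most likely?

Taking complements, P(dropped | each) = node-c 0.01, node-f 0.13, node-d 0.452, node-a 0.116, node-b 0.0725.
Compute prior × likelihood for every hypothesis:
  node-c: 0.072 × 0.01 = 0.00072
  node-f: 0.2 × 0.13 = 0.026
  node-d: 0.096 × 0.452 = 0.043392
  node-a: 0.224 × 0.116 = 0.025984
  node-b: 0.408 × 0.0725 = 0.02958
Normalizing constant = 0.125676.
Largest term belongs to node-d, so node-d is most probable.

node-d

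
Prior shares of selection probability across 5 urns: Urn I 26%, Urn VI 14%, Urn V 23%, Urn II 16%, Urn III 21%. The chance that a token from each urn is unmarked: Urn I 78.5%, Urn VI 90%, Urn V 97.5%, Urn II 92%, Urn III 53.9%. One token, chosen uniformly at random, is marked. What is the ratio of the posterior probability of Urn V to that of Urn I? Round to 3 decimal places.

0.103

Taking complements, P(marked | each) = Urn I 0.215, Urn VI 0.1, Urn V 0.025, Urn II 0.08, Urn III 0.461.
Compute prior × likelihood for every hypothesis:
  Urn I: 0.26 × 0.215 = 0.0559
  Urn VI: 0.14 × 0.1 = 0.014
  Urn V: 0.23 × 0.025 = 0.00575
  Urn II: 0.16 × 0.08 = 0.0128
  Urn III: 0.21 × 0.461 = 0.09681
Normalizing constant = 0.18526.
The ratio is 0.00575 / 0.0559 (the normalizer cancels) = 0.103.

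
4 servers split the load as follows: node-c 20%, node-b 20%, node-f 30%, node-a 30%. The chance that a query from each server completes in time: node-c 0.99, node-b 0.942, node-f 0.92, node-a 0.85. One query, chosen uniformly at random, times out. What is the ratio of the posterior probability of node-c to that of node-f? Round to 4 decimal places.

0.0833

Taking complements, P(timeout | each) = node-c 0.01, node-b 0.058, node-f 0.08, node-a 0.15.
Unnormalized posteriors (prior × likelihood):
  node-c: 0.2 × 0.01 = 0.002
  node-b: 0.2 × 0.058 = 0.0116
  node-f: 0.3 × 0.08 = 0.024
  node-a: 0.3 × 0.15 = 0.045
Sum = 0.0826.
The ratio is 0.002 / 0.024 (the normalizer cancels) = 0.0833.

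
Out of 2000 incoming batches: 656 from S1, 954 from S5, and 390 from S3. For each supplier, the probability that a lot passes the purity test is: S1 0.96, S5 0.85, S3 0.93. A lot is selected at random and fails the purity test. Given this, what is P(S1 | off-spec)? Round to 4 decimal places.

0.1334

Taking complements, P(off-spec | each) = S1 0.04, S5 0.15, S3 0.07.
Unnormalized posteriors (prior × likelihood):
  S1: 0.328 × 0.04 = 0.01312
  S5: 0.477 × 0.15 = 0.07155
  S3: 0.195 × 0.07 = 0.01365
Total = 0.09832.
P(S1 | evidence) = 0.01312 / 0.09832 ≈ 0.1334.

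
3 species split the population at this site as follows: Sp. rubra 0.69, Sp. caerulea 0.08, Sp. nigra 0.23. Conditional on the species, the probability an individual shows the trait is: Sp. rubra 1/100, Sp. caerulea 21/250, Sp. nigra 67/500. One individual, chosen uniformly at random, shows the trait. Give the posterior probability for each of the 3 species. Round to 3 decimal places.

By Bayes' rule, posterior ∝ prior × likelihood:
  Sp. rubra: 0.69 × 0.01 = 0.0069
  Sp. caerulea: 0.08 × 0.084 = 0.00672
  Sp. nigra: 0.23 × 0.134 = 0.03082
Normalizing constant = 0.04444.
P(Sp. rubra | trait) = 0.0069/0.04444 ≈ 0.155
P(Sp. caerulea | trait) = 0.00672/0.04444 ≈ 0.151
P(Sp. nigra | trait) = 0.03082/0.04444 ≈ 0.694

Sp. rubra 0.155, Sp. caerulea 0.151, Sp. nigra 0.694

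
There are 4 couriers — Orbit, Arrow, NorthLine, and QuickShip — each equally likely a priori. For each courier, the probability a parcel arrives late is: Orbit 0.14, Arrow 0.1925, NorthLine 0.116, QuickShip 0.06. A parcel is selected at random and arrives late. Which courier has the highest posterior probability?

Arrow

Since the prior is uniform, the posterior is proportional to the likelihood:
  Orbit: 0.14
  Arrow: 0.1925
  NorthLine: 0.116
  QuickShip: 0.06
Sum = 0.5085.
Largest term belongs to Arrow, so Arrow is most probable.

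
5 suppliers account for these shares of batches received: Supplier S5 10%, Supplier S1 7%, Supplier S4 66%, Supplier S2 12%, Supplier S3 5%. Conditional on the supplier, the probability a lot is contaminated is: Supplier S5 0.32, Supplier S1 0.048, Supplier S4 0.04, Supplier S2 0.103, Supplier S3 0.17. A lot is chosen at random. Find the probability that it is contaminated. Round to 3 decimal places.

0.083

Unnormalized posteriors (prior × likelihood):
  Supplier S5: 0.1 × 0.32 = 0.032
  Supplier S1: 0.07 × 0.048 = 0.00336
  Supplier S4: 0.66 × 0.04 = 0.0264
  Supplier S2: 0.12 × 0.103 = 0.01236
  Supplier S3: 0.05 × 0.17 = 0.0085
P(contaminated) = 0.032 + 0.00336 + 0.0264 + 0.01236 + 0.0085 = 0.08262 → 0.083.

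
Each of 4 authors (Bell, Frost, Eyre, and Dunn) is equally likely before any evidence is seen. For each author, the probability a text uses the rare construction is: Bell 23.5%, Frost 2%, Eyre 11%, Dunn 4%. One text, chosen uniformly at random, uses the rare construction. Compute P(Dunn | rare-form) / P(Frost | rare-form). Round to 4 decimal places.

Since the prior is uniform, the posterior is proportional to the likelihood:
  Bell: 0.235
  Frost: 0.02
  Eyre: 0.11
  Dunn: 0.04
Normalizing constant = 0.405.
The ratio is 0.04 / 0.02 (the normalizer cancels) = 2.0000.

2.0000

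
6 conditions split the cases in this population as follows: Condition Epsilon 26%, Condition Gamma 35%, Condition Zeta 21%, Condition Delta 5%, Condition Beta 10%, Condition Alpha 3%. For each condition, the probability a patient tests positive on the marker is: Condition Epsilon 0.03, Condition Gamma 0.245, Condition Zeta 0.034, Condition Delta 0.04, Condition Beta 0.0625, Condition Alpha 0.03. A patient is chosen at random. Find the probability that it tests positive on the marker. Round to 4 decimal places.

Unnormalized posteriors (prior × likelihood):
  Condition Epsilon: 0.26 × 0.03 = 0.0078
  Condition Gamma: 0.35 × 0.245 = 0.08575
  Condition Zeta: 0.21 × 0.034 = 0.00714
  Condition Delta: 0.05 × 0.04 = 0.002
  Condition Beta: 0.1 × 0.0625 = 0.00625
  Condition Alpha: 0.03 × 0.03 = 0.0009
P(marker-positive) = 0.0078 + 0.08575 + 0.00714 + 0.002 + 0.00625 + 0.0009 = 0.10984 → 0.1098.

0.1098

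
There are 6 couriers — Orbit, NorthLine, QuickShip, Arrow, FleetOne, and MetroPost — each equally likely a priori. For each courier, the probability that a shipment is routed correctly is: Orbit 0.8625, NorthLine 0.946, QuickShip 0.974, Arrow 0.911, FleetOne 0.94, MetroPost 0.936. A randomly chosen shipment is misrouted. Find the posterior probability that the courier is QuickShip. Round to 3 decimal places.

Taking complements, P(misrouted | each) = Orbit 0.1375, NorthLine 0.054, QuickShip 0.026, Arrow 0.089, FleetOne 0.06, MetroPost 0.064.
With a uniform prior (1/6 each), posterior ∝ likelihood:
  Orbit: 0.1375
  NorthLine: 0.054
  QuickShip: 0.026
  Arrow: 0.089
  FleetOne: 0.06
  MetroPost: 0.064
Sum = 0.4305.
P(QuickShip | evidence) = 0.026 / 0.4305 ≈ 0.060.

0.060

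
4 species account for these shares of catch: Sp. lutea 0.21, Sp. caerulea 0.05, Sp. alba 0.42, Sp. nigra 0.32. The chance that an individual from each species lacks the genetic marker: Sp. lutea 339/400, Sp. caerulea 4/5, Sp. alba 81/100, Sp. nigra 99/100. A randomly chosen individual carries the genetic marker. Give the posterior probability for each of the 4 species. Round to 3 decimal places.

Taking complements, P(marker | each) = Sp. lutea 0.1525, Sp. caerulea 0.2, Sp. alba 0.19, Sp. nigra 0.01.
Unnormalized posteriors (prior × likelihood):
  Sp. lutea: 0.21 × 0.1525 = 0.032025
  Sp. caerulea: 0.05 × 0.2 = 0.01
  Sp. alba: 0.42 × 0.19 = 0.0798
  Sp. nigra: 0.32 × 0.01 = 0.0032
Sum = 0.125025.
P(Sp. lutea | marker) = 0.032025/0.125025 ≈ 0.256
P(Sp. caerulea | marker) = 0.01/0.125025 ≈ 0.080
P(Sp. alba | marker) = 0.0798/0.125025 ≈ 0.638
P(Sp. nigra | marker) = 0.0032/0.125025 ≈ 0.026

Sp. lutea 0.256, Sp. caerulea 0.080, Sp. alba 0.638, Sp. nigra 0.026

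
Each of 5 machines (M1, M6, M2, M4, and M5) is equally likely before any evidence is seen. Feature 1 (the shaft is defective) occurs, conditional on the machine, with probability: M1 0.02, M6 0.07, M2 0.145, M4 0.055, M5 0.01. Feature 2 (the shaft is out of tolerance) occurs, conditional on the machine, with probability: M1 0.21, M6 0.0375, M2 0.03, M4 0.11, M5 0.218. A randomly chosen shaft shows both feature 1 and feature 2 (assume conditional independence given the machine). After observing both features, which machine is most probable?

M4

With a uniform prior (1/5 each), posterior ∝ likelihood:
  M1: 0.02 × 0.21 = 0.0042
  M6: 0.07 × 0.0375 = 0.002625
  M2: 0.145 × 0.03 = 0.00435
  M4: 0.055 × 0.11 = 0.00605
  M5: 0.01 × 0.218 = 0.00218
Total = 0.019405.
Largest term belongs to M4, so M4 is most probable.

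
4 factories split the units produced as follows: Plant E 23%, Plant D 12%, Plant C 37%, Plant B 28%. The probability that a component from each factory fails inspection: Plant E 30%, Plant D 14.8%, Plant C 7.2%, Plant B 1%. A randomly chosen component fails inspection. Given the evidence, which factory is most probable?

Plant E

By Bayes' rule, posterior ∝ prior × likelihood:
  Plant E: 0.23 × 0.3 = 0.069
  Plant D: 0.12 × 0.148 = 0.01776
  Plant C: 0.37 × 0.072 = 0.02664
  Plant B: 0.28 × 0.01 = 0.0028
Normalizing constant = 0.1162.
Largest term belongs to Plant E, so Plant E is most probable.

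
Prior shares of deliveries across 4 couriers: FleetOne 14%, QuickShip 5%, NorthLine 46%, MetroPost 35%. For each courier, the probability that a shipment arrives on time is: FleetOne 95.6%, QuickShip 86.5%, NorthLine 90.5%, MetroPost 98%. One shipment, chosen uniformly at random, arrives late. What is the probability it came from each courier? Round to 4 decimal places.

FleetOne 0.0968, QuickShip 0.1061, NorthLine 0.6870, MetroPost 0.1100

Taking complements, P(late | each) = FleetOne 0.044, QuickShip 0.135, NorthLine 0.095, MetroPost 0.02.
Unnormalized posteriors (prior × likelihood):
  FleetOne: 0.14 × 0.044 = 0.00616
  QuickShip: 0.05 × 0.135 = 0.00675
  NorthLine: 0.46 × 0.095 = 0.0437
  MetroPost: 0.35 × 0.02 = 0.007
Sum = 0.06361.
P(FleetOne | late) = 0.00616/0.06361 ≈ 0.0968
P(QuickShip | late) = 0.00675/0.06361 ≈ 0.1061
P(NorthLine | late) = 0.0437/0.06361 ≈ 0.6870
P(MetroPost | late) = 0.007/0.06361 ≈ 0.1100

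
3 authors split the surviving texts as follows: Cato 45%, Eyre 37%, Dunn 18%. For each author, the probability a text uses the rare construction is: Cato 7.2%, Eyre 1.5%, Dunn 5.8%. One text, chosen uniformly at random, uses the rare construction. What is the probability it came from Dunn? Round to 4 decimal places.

0.2157

Compute prior × likelihood for every hypothesis:
  Cato: 0.45 × 0.072 = 0.0324
  Eyre: 0.37 × 0.015 = 0.00555
  Dunn: 0.18 × 0.058 = 0.01044
Normalizing constant = 0.04839.
P(Dunn | evidence) = 0.01044 / 0.04839 ≈ 0.2157.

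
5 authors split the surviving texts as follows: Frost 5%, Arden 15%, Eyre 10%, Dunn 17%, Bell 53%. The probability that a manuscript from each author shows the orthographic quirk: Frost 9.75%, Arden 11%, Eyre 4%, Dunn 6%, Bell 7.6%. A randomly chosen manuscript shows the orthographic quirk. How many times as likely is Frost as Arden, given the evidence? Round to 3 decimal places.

0.295

Prior × likelihood for each hypothesis:
  Frost: 0.05 × 0.0975 = 0.004875
  Arden: 0.15 × 0.11 = 0.0165
  Eyre: 0.1 × 0.04 = 0.004
  Dunn: 0.17 × 0.06 = 0.0102
  Bell: 0.53 × 0.076 = 0.04028
Normalizing constant = 0.075855.
The ratio is 0.004875 / 0.0165 (the normalizer cancels) = 0.295.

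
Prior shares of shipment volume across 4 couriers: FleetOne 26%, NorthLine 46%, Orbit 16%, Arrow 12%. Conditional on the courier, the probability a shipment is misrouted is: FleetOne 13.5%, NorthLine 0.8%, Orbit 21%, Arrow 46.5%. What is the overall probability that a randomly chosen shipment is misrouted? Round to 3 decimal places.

Prior × likelihood for each hypothesis:
  FleetOne: 0.26 × 0.135 = 0.0351
  NorthLine: 0.46 × 0.008 = 0.00368
  Orbit: 0.16 × 0.21 = 0.0336
  Arrow: 0.12 × 0.465 = 0.0558
P(misrouted) = 0.0351 + 0.00368 + 0.0336 + 0.0558 = 0.12818 → 0.128.

0.128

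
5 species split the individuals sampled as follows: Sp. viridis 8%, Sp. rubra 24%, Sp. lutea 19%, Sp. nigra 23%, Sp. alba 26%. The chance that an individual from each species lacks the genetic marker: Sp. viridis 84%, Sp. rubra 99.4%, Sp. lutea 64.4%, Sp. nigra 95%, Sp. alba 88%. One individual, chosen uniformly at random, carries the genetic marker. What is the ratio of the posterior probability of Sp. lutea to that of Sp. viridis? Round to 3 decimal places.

5.284

Taking complements, P(marker | each) = Sp. viridis 0.16, Sp. rubra 0.006, Sp. lutea 0.356, Sp. nigra 0.05, Sp. alba 0.12.
Compute prior × likelihood for every hypothesis:
  Sp. viridis: 0.08 × 0.16 = 0.0128
  Sp. rubra: 0.24 × 0.006 = 0.00144
  Sp. lutea: 0.19 × 0.356 = 0.06764
  Sp. nigra: 0.23 × 0.05 = 0.0115
  Sp. alba: 0.26 × 0.12 = 0.0312
Total = 0.12458.
The ratio is 0.06764 / 0.0128 (the normalizer cancels) = 5.284.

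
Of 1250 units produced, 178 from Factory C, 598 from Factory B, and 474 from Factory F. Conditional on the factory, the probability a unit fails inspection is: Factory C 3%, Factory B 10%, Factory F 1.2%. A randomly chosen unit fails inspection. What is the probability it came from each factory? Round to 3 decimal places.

Factory C 0.075, Factory B 0.844, Factory F 0.080

By Bayes' rule, posterior ∝ prior × likelihood:
  Factory C: 0.1424 × 0.03 = 0.004272
  Factory B: 0.4784 × 0.1 = 0.04784
  Factory F: 0.3792 × 0.012 = 0.0045504
Total = 0.0566624.
P(Factory C | nonconforming) = 0.004272/0.0566624 ≈ 0.075
P(Factory B | nonconforming) = 0.04784/0.0566624 ≈ 0.844
P(Factory F | nonconforming) = 0.0045504/0.0566624 ≈ 0.080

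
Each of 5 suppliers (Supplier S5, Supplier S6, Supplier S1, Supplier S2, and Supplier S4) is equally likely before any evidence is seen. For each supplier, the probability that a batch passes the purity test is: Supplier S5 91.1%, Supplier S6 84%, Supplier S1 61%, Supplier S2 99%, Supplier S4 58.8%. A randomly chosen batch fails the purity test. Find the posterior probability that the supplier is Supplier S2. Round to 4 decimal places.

Taking complements, P(off-spec | each) = Supplier S5 0.089, Supplier S6 0.16, Supplier S1 0.39, Supplier S2 0.01, Supplier S4 0.412.
With a uniform prior (1/5 each), posterior ∝ likelihood:
  Supplier S5: 0.089
  Supplier S6: 0.16
  Supplier S1: 0.39
  Supplier S2: 0.01
  Supplier S4: 0.412
Sum = 1.061.
P(Supplier S2 | evidence) = 0.01 / 1.061 ≈ 0.0094.

0.0094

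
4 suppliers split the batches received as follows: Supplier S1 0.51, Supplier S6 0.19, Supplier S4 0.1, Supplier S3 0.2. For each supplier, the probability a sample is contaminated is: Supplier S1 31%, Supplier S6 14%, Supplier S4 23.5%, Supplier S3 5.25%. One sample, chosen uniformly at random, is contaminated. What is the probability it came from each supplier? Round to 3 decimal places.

Supplier S1 0.723, Supplier S6 0.122, Supplier S4 0.107, Supplier S3 0.048

Prior × likelihood for each hypothesis:
  Supplier S1: 0.51 × 0.31 = 0.1581
  Supplier S6: 0.19 × 0.14 = 0.0266
  Supplier S4: 0.1 × 0.235 = 0.0235
  Supplier S3: 0.2 × 0.0525 = 0.0105
Normalizing constant = 0.2187.
P(Supplier S1 | contaminated) = 0.1581/0.2187 ≈ 0.723
P(Supplier S6 | contaminated) = 0.0266/0.2187 ≈ 0.122
P(Supplier S4 | contaminated) = 0.0235/0.2187 ≈ 0.107
P(Supplier S3 | contaminated) = 0.0105/0.2187 ≈ 0.048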